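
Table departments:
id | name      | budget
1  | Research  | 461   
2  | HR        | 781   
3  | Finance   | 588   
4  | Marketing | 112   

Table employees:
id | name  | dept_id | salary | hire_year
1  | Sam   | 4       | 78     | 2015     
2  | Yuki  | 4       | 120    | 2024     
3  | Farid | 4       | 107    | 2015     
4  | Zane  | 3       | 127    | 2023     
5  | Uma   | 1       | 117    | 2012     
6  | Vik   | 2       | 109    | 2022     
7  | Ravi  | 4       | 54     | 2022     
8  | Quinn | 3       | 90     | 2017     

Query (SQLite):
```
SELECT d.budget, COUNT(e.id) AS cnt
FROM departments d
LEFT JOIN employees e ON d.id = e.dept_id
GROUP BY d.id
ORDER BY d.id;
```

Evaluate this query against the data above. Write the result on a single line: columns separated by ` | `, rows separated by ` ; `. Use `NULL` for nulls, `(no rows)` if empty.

461 | 1 ; 781 | 1 ; 588 | 2 ; 112 | 4

LEFT JOIN keeps every departments row; unmatched ones get NULL for employees columns.
Group by departments.id and compute COUNT(e.id). COUNT(col) of an all-NULL group is 0.
  1: ids {5} → COUNT(e.id)=1
  2: ids {6} → COUNT(e.id)=1
  3: ids {4, 8} → COUNT(e.id)=2
  4: ids {1, 2, 3, 7} → COUNT(e.id)=4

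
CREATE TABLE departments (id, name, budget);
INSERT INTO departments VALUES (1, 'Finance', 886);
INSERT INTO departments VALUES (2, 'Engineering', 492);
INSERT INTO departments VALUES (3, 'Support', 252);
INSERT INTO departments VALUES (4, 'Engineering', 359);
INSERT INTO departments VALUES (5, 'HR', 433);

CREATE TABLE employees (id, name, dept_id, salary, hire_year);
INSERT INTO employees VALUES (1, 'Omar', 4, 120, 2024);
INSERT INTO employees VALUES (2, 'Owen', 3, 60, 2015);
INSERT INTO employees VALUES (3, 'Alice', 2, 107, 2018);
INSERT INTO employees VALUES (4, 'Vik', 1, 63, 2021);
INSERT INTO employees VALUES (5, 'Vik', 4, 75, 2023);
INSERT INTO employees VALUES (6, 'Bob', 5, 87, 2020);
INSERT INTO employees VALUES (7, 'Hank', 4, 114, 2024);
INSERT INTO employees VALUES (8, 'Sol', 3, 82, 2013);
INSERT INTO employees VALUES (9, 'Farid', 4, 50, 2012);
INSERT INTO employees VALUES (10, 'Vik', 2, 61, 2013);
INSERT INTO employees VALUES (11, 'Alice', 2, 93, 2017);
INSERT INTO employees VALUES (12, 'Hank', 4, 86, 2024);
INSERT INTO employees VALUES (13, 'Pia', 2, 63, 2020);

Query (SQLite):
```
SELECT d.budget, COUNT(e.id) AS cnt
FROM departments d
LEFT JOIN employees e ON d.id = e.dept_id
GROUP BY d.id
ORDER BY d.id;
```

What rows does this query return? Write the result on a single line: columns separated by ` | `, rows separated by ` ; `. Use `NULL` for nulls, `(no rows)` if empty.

LEFT JOIN keeps every departments row; unmatched ones get NULL for employees columns.
Group by departments.id and compute COUNT(e.id). COUNT(col) of an all-NULL group is 0.
  1: ids {4} → COUNT(e.id)=1
  2: ids {3, 10, 11, 13} → COUNT(e.id)=4
  3: ids {2, 8} → COUNT(e.id)=2
  4: ids {1, 5, 7, 9, 12} → COUNT(e.id)=5
  5: ids {6} → COUNT(e.id)=1

886 | 1 ; 492 | 4 ; 252 | 2 ; 359 | 5 ; 433 | 1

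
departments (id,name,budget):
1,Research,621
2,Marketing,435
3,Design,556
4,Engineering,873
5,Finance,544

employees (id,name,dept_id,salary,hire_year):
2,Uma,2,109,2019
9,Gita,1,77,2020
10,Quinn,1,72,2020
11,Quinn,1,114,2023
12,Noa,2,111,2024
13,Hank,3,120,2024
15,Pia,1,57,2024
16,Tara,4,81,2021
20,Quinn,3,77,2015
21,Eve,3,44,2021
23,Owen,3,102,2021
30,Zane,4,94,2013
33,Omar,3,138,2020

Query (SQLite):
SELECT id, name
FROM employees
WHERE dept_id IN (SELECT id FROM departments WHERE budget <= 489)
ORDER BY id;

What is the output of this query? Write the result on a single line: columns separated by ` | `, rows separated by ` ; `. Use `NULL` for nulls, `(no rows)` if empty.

2 | Uma ; 12 | Noa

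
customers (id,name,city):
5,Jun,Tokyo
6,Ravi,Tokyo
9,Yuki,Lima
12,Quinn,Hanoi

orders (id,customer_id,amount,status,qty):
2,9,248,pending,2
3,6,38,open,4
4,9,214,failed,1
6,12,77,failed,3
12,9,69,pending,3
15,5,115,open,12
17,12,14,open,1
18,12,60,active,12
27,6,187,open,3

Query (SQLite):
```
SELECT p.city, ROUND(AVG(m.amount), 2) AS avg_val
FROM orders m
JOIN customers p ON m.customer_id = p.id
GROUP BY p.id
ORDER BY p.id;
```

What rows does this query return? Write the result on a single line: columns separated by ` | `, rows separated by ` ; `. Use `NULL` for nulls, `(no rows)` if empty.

Tokyo | 115 ; Tokyo | 112.5 ; Lima | 177 ; Hanoi | 50.33

Join each orders row to its customers via customer_id.
Group joined rows by customers.id; compute ROUND(AVG(m.amount), 2) per group.
  5: ids {15} → ROUND(AVG(m.amount), 2)=115
  6: ids {3, 27} → ROUND(AVG(m.amount), 2)=112.5
  9: ids {2, 4, 12} → ROUND(AVG(m.amount), 2)=177
  12: ids {6, 17, 18} → ROUND(AVG(m.amount), 2)=50.33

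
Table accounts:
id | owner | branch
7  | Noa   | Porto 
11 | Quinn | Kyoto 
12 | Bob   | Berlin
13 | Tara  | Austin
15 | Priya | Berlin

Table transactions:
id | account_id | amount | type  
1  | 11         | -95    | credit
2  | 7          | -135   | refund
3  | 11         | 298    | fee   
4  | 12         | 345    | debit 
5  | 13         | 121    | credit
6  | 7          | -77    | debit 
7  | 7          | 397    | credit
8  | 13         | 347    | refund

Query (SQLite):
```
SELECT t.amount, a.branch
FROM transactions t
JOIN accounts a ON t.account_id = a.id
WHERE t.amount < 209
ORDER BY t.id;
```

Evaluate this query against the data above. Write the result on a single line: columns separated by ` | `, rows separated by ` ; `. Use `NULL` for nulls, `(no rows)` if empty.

-95 | Kyoto ; -135 | Porto ; 121 | Austin ; -77 | Porto

Each transactions row matches the accounts row where account_id = accounts.id.
Then keep rows with t.amount < 209.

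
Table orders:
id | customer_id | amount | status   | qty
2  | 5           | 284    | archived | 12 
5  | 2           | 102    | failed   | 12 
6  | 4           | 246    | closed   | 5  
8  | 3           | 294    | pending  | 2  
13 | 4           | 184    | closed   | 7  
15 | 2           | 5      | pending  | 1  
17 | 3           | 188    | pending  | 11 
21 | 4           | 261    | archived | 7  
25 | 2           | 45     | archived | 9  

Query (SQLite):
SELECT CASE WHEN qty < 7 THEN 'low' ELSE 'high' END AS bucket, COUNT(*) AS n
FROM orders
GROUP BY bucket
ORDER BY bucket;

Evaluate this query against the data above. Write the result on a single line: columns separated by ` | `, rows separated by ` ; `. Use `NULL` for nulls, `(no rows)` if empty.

high | 6 ; low | 3

Bucket rows by qty < 7 → 'low' else 'high'; count each bucket.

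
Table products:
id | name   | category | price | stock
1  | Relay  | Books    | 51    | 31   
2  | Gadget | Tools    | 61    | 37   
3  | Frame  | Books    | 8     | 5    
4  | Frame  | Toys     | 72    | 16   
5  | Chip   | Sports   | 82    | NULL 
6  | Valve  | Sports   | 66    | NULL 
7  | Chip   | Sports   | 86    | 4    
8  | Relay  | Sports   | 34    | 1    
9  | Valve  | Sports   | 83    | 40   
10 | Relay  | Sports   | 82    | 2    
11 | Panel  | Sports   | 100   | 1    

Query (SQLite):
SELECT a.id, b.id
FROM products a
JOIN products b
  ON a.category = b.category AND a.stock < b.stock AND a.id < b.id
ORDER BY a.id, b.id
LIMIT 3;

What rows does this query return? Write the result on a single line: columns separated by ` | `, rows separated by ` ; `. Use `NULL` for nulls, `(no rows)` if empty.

Pairs (a,b) with same category, a.stock < b.stock, a.id < b.id.
category groups: Books:{1,3} Sports:{5,6,7,8,9,10,11} Tools:{2} Toys:{4}
Ordered by (a.id, b.id); first 3.

7 | 9 ; 8 | 9 ; 8 | 10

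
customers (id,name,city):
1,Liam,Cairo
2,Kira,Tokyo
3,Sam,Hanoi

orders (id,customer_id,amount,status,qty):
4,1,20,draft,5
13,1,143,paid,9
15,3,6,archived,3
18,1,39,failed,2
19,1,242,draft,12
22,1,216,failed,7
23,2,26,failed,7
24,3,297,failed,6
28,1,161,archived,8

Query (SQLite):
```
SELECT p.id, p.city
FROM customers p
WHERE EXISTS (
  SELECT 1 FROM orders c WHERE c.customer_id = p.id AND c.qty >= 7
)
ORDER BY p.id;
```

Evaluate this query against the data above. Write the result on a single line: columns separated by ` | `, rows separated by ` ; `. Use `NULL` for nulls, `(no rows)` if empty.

1 | Cairo ; 2 | Tokyo

For each customers row, check whether any orders with matching customer_id has qty >= 7.
Keep rows where that is true.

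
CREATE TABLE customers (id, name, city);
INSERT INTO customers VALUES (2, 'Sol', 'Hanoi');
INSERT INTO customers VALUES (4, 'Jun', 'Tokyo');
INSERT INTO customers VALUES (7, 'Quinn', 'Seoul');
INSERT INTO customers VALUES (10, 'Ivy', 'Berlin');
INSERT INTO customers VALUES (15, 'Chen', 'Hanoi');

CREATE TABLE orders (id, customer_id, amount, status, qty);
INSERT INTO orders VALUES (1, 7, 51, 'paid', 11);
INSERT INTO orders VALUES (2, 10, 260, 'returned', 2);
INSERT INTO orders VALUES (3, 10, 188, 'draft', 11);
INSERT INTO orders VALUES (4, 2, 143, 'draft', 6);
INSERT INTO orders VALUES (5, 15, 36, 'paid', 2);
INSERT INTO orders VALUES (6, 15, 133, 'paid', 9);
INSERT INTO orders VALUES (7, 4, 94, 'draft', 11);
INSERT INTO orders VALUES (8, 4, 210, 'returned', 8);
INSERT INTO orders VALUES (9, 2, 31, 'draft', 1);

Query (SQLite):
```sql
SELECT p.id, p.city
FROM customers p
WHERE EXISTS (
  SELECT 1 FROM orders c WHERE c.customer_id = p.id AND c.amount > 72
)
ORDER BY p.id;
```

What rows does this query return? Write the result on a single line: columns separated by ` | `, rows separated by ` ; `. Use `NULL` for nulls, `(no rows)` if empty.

For each customers row, check whether any orders with matching customer_id has amount > 72.
Keep rows where that is true.

2 | Hanoi ; 4 | Tokyo ; 10 | Berlin ; 15 | Hanoi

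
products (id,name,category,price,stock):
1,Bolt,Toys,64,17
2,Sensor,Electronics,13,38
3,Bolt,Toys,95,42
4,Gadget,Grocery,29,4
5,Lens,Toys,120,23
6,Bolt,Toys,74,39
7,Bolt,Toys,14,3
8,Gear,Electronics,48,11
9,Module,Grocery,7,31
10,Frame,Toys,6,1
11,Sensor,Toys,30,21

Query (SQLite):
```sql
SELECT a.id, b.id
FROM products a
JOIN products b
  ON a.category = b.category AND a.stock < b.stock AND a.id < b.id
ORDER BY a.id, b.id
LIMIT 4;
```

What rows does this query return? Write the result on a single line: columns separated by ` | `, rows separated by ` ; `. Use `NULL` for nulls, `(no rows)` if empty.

Pairs (a,b) with same category, a.stock < b.stock, a.id < b.id.
category groups: Electronics:{2,8} Grocery:{4,9} Toys:{1,3,5,6,7,10,11}
Ordered by (a.id, b.id); first 4.

1 | 3 ; 1 | 5 ; 1 | 6 ; 1 | 11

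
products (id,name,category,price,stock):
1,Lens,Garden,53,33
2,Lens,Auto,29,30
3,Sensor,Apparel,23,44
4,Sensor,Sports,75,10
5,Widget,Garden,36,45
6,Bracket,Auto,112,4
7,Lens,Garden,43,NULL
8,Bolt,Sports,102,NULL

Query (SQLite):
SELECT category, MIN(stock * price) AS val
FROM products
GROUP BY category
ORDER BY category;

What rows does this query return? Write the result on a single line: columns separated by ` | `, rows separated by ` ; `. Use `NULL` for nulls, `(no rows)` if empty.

Apparel | 1012 ; Auto | 448 ; Garden | 1620 ; Sports | 750

For each row compute stock * price.
Group by category; take MIN of the expression per group.
  Apparel: ids {3} → MIN(stock * price)=1012
  Auto: ids {2, 6} → MIN(stock * price)=448
  Garden: ids {1, 5, 7} → MIN(stock * price)=1620
  Sports: ids {4, 8} → MIN(stock * price)=750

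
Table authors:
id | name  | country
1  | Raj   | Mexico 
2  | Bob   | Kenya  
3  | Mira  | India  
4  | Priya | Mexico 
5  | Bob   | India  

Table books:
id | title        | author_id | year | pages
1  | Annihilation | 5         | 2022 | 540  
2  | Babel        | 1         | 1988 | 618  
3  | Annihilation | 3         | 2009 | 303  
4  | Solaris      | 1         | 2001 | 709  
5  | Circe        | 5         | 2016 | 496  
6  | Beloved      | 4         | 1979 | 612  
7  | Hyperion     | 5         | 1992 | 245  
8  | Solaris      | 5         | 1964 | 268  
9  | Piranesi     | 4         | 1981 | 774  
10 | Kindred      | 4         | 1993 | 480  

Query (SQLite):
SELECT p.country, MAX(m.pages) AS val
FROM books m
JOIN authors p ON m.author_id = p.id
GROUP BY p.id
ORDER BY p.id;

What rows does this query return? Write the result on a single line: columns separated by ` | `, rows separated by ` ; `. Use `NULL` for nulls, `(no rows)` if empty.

Mexico | 709 ; India | 303 ; Mexico | 774 ; India | 540

Join each books row to its authors via author_id.
Group joined rows by authors.id; compute MAX(m.pages) per group.
  1: ids {2, 4} → MAX(m.pages)=709
  3: ids {3} → MAX(m.pages)=303
  4: ids {6, 9, 10} → MAX(m.pages)=774
  5: ids {1, 5, 7, 8} → MAX(m.pages)=540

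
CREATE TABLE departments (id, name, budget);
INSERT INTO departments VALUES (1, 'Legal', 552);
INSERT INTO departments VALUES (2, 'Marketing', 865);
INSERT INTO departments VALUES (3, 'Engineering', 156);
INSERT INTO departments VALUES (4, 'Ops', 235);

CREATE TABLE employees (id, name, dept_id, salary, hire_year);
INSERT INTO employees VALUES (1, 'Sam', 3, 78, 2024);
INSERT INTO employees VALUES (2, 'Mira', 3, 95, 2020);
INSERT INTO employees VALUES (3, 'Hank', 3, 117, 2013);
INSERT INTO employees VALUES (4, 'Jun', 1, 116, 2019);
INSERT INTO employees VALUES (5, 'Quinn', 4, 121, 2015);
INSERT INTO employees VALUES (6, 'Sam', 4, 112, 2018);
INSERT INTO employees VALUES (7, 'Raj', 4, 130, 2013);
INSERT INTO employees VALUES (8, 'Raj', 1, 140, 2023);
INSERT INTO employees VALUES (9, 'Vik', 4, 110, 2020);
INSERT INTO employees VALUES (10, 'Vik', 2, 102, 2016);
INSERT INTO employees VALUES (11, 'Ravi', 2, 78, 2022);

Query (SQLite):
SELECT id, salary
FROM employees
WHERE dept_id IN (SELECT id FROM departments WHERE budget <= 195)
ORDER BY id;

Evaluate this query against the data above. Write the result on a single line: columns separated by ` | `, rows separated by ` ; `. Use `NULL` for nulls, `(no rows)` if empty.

Inner query: departments.id where budget <= 195.
Outer: keep employees rows whose dept_id is in that set.
Inner query → {3}

1 | 78 ; 2 | 95 ; 3 | 117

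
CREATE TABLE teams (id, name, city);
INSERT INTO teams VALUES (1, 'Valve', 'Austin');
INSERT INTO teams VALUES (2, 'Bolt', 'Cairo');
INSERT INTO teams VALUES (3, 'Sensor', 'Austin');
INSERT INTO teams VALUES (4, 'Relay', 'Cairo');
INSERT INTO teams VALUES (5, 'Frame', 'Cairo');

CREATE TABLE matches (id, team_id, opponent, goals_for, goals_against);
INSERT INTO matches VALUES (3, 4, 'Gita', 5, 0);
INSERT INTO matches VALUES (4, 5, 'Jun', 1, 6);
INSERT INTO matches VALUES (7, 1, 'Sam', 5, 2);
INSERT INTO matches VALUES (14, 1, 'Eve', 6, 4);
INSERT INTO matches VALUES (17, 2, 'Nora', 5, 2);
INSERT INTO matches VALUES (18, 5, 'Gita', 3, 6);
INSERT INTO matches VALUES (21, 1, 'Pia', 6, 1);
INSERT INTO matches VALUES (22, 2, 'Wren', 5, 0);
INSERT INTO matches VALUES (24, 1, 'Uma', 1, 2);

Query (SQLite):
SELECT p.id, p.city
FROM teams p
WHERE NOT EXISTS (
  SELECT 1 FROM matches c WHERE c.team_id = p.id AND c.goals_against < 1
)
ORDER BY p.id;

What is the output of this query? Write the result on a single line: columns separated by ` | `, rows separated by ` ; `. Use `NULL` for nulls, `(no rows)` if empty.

1 | Austin ; 3 | Austin ; 5 | Cairo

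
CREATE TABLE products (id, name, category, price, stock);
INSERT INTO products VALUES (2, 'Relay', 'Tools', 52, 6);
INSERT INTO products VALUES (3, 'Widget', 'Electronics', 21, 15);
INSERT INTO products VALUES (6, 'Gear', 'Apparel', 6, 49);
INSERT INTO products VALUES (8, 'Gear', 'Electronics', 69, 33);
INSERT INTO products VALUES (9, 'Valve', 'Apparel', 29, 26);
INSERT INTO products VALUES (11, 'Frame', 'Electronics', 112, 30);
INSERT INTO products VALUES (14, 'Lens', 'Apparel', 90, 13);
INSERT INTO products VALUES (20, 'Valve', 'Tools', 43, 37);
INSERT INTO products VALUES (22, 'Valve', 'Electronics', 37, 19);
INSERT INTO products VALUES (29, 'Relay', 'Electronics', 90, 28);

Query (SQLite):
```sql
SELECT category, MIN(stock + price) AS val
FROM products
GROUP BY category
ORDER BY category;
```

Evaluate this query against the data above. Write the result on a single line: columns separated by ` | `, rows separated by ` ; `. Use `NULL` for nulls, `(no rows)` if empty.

Apparel | 55 ; Electronics | 36 ; Tools | 58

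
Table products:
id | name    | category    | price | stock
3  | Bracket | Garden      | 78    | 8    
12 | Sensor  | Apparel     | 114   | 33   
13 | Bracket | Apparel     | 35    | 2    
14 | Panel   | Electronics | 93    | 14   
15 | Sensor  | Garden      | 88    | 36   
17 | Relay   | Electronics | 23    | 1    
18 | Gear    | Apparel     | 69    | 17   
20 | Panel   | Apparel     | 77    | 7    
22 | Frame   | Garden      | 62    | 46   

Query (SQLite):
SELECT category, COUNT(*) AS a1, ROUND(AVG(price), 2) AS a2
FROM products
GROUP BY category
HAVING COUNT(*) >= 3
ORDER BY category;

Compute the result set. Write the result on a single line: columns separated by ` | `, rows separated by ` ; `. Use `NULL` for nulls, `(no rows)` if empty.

Apparel | 4 | 73.75 ; Garden | 3 | 76

Group products by category.
Per group compute: COUNT(*), ROUND(AVG(price), 2).
HAVING: drop groups with fewer than 3 rows.
  Apparel: ids {12, 13, 18, 20} → COUNT(*)=4, ROUND(AVG(price), 2)=73.75
  Electronics: ids {14, 17} → COUNT(*)=2, ROUND(AVG(price), 2)=58
  Garden: ids {3, 15, 22} → COUNT(*)=3, ROUND(AVG(price), 2)=76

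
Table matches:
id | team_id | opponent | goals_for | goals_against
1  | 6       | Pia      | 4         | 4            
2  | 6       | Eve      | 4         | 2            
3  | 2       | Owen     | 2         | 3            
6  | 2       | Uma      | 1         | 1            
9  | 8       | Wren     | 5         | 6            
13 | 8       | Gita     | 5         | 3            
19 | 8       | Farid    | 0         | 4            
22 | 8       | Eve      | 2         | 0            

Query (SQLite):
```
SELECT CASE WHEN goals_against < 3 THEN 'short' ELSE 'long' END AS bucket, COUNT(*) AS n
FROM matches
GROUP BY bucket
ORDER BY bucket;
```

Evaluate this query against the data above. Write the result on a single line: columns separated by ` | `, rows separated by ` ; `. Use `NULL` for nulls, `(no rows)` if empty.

long | 5 ; short | 3

Bucket rows by goals_against < 3 → 'short' else 'long'; count each bucket.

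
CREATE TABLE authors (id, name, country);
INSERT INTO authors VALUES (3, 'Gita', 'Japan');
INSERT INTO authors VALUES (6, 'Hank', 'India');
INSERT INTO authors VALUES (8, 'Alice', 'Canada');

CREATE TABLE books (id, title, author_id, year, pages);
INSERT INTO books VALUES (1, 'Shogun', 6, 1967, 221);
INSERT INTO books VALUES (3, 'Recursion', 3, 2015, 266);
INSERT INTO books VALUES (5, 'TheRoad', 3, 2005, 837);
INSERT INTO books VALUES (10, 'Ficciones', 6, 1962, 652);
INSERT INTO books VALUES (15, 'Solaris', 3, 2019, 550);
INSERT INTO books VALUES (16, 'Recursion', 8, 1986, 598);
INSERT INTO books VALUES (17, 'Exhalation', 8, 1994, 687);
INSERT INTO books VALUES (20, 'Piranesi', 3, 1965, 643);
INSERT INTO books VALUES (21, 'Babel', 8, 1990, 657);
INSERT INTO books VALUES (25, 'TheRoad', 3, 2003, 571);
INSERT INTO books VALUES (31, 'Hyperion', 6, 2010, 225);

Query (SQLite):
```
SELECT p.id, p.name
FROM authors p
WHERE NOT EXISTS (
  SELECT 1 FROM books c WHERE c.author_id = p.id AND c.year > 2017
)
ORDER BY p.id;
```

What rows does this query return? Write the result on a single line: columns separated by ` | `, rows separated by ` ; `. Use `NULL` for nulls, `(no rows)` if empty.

For each authors row, check whether any books with matching author_id has year > 2017.
Keep rows where that is false.

6 | Hank ; 8 | Alice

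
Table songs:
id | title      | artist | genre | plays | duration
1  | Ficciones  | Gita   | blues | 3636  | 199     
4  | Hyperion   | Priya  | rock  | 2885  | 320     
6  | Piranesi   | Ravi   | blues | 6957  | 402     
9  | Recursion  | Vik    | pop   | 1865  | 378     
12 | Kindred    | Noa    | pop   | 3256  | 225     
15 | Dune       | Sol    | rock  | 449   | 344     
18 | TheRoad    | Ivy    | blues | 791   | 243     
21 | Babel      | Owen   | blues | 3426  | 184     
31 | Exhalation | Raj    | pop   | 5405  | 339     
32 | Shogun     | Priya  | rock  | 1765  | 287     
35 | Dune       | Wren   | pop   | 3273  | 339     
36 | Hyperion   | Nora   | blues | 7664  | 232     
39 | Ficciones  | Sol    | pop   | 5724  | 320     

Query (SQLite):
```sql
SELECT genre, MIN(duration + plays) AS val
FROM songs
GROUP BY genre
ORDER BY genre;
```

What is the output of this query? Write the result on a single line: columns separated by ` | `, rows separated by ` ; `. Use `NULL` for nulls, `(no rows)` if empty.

blues | 1034 ; pop | 2243 ; rock | 793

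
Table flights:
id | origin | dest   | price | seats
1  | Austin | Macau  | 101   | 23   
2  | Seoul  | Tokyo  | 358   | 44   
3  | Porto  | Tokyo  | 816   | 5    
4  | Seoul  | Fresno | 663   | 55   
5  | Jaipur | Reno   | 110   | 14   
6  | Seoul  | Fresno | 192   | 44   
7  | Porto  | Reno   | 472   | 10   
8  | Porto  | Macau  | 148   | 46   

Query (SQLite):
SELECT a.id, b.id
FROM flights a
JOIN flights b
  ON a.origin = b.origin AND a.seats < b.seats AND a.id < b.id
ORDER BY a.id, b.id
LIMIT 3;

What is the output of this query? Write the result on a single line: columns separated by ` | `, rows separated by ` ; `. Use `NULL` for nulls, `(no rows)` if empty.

2 | 4 ; 3 | 7 ; 3 | 8

Pairs (a,b) with same origin, a.seats < b.seats, a.id < b.id.
origin groups: Austin:{1} Jaipur:{5} Porto:{3,7,8} Seoul:{2,4,6}
Ordered by (a.id, b.id); first 3.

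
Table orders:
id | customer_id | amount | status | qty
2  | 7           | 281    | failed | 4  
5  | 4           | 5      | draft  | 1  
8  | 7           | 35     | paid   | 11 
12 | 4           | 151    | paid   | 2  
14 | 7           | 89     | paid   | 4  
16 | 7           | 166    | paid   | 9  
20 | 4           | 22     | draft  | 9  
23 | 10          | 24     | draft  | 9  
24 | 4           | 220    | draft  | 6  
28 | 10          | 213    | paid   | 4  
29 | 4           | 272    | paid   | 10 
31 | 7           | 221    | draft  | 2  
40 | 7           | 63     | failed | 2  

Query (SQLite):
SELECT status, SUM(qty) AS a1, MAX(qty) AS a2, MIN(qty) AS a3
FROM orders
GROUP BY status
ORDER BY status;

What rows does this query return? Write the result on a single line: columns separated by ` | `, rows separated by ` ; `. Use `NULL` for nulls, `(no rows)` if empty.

draft | 27 | 9 | 1 ; failed | 6 | 4 | 2 ; paid | 40 | 11 | 2

Group orders by status.
Per group compute: SUM(qty), MAX(qty), MIN(qty).
  draft: ids {5, 20, 23, 24, 31} → SUM(qty)=27, MAX(qty)=9, MIN(qty)=1
  failed: ids {2, 40} → SUM(qty)=6, MAX(qty)=4, MIN(qty)=2
  paid: ids {8, 12, 14, 16, 28, 29} → SUM(qty)=40, MAX(qty)=11, MIN(qty)=2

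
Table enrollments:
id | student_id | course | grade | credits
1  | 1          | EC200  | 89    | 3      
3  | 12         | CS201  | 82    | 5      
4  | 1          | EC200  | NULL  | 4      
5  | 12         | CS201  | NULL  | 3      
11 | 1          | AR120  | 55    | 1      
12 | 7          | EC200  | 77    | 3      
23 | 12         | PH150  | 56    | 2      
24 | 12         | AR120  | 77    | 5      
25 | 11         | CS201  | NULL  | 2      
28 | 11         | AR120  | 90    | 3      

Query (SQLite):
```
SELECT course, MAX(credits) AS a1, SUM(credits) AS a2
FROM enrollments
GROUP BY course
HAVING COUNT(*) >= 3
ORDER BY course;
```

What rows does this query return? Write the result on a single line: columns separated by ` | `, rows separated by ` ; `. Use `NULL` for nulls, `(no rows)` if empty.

AR120 | 5 | 9 ; CS201 | 5 | 10 ; EC200 | 4 | 10

Group enrollments by course.
Per group compute: MAX(credits), SUM(credits).
HAVING: drop groups with fewer than 3 rows.
  AR120: ids {11, 24, 28} → MAX(credits)=5, SUM(credits)=9
  CS201: ids {3, 5, 25} → MAX(credits)=5, SUM(credits)=10
  EC200: ids {1, 4, 12} → MAX(credits)=4, SUM(credits)=10
  PH150: ids {23} → MAX(credits)=2, SUM(credits)=2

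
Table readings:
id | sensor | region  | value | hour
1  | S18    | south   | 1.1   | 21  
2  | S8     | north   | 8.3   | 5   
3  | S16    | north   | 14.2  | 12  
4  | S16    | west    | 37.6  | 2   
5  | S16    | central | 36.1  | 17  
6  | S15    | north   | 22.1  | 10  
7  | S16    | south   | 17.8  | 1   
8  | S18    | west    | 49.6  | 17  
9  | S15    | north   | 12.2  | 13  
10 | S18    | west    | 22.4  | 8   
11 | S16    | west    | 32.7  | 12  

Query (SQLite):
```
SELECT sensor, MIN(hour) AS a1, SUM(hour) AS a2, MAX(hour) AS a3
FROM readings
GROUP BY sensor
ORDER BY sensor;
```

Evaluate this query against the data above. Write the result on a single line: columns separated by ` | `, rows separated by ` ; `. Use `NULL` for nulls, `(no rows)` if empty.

S15 | 10 | 23 | 13 ; S16 | 1 | 44 | 17 ; S18 | 8 | 46 | 21 ; S8 | 5 | 5 | 5

Group readings by sensor.
Per group compute: MIN(hour), SUM(hour), MAX(hour).
  S15: ids {6, 9} → MIN(hour)=10, SUM(hour)=23, MAX(hour)=13
  S16: ids {3, 4, 5, 7, 11} → MIN(hour)=1, SUM(hour)=44, MAX(hour)=17
  S18: ids {1, 8, 10} → MIN(hour)=8, SUM(hour)=46, MAX(hour)=21
  S8: ids {2} → MIN(hour)=5, SUM(hour)=5, MAX(hour)=5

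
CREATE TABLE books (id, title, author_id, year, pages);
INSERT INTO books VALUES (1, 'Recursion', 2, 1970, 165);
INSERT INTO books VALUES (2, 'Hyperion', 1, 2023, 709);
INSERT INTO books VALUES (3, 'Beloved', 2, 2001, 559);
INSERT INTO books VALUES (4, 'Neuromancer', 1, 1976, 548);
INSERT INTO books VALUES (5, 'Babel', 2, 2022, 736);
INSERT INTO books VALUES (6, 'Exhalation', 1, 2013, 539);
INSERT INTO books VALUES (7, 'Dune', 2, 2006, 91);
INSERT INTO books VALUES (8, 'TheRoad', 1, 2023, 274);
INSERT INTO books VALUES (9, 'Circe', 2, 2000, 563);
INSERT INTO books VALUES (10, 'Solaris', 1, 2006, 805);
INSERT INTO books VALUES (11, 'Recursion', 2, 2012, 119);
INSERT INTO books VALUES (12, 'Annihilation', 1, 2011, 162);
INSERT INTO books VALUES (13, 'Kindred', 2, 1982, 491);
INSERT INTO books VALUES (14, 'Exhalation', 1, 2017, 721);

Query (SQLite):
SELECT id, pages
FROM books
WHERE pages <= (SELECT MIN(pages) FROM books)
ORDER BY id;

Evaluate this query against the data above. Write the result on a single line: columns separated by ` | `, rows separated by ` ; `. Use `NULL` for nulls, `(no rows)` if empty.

7 | 91

Scalar subquery: MIN(pages) over all books rows = 91.
Keep rows where pages <= that value.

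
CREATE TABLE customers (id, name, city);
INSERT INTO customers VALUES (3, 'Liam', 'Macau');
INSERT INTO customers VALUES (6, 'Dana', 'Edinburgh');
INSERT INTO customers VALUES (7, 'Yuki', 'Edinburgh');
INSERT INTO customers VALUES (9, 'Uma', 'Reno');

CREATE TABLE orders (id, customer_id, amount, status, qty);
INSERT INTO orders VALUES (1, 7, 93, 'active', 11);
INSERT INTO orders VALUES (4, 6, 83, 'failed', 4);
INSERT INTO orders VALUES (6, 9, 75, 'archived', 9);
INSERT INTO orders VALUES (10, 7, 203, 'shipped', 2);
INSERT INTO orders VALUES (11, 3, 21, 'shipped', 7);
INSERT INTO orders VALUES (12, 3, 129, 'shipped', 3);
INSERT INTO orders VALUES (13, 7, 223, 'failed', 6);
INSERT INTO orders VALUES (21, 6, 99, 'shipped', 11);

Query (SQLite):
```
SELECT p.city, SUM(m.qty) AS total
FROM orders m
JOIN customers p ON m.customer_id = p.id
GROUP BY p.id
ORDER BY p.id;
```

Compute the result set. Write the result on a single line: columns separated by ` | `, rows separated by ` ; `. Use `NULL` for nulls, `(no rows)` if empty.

Join each orders row to its customers via customer_id.
Group joined rows by customers.id; compute SUM(m.qty) per group.
  3: ids {11, 12} → SUM(m.qty)=10
  6: ids {4, 21} → SUM(m.qty)=15
  7: ids {1, 10, 13} → SUM(m.qty)=19
  9: ids {6} → SUM(m.qty)=9

Macau | 10 ; Edinburgh | 15 ; Edinburgh | 19 ; Reno | 9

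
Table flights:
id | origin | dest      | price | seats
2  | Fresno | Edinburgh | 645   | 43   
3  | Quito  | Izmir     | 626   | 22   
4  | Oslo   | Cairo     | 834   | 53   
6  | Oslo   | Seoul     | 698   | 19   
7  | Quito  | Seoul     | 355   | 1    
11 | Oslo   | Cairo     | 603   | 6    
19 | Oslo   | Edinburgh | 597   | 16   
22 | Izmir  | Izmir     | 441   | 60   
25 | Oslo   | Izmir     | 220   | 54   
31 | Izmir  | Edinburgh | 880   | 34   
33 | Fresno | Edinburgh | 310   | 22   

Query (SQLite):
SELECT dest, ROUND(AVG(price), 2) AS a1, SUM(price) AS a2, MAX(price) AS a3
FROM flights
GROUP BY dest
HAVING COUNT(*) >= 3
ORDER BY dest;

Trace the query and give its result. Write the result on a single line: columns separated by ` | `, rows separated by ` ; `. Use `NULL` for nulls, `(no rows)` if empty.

Group flights by dest.
Per group compute: ROUND(AVG(price), 2), SUM(price), MAX(price).
HAVING: drop groups with fewer than 3 rows.
  Cairo: ids {4, 11} → ROUND(AVG(price), 2)=718.5, SUM(price)=1437, MAX(price)=834
  Edinburgh: ids {2, 19, 31, 33} → ROUND(AVG(price), 2)=608, SUM(price)=2432, MAX(price)=880
  Izmir: ids {3, 22, 25} → ROUND(AVG(price), 2)=429, SUM(price)=1287, MAX(price)=626
  Seoul: ids {6, 7} → ROUND(AVG(price), 2)=526.5, SUM(price)=1053, MAX(price)=698

Edinburgh | 608 | 2432 | 880 ; Izmir | 429 | 1287 | 626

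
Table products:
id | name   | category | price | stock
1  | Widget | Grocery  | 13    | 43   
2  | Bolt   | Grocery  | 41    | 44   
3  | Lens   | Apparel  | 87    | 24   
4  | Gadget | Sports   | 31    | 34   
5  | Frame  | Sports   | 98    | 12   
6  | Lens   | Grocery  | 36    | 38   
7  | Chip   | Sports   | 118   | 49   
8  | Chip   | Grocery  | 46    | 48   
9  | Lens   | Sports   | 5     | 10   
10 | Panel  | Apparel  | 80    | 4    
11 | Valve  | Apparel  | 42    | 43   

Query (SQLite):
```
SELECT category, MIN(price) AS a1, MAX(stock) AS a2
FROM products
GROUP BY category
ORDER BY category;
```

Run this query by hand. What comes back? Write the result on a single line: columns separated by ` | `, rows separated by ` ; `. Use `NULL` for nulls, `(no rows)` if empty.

Apparel | 42 | 43 ; Grocery | 13 | 48 ; Sports | 5 | 49

Group products by category.
Per group compute: MIN(price), MAX(stock).
  Apparel: ids {3, 10, 11} → MIN(price)=42, MAX(stock)=43
  Grocery: ids {1, 2, 6, 8} → MIN(price)=13, MAX(stock)=48
  Sports: ids {4, 5, 7, 9} → MIN(price)=5, MAX(stock)=49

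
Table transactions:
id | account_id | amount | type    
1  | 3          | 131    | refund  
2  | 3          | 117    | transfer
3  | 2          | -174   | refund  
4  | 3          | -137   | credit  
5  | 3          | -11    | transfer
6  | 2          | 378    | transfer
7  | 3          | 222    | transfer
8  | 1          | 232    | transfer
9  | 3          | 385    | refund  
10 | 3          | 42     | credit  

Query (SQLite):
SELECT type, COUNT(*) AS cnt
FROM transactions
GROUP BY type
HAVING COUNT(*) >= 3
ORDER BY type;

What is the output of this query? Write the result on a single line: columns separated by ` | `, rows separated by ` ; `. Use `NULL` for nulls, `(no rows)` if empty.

refund | 3 ; transfer | 5

Partition transactions by type; compute COUNT(*) within each group.
HAVING: keep groups with count ≥ 3.
  credit: ids {4, 10} → COUNT(*)=2
  refund: ids {1, 3, 9} → COUNT(*)=3
  transfer: ids {2, 5, 6, 7, 8} → COUNT(*)=5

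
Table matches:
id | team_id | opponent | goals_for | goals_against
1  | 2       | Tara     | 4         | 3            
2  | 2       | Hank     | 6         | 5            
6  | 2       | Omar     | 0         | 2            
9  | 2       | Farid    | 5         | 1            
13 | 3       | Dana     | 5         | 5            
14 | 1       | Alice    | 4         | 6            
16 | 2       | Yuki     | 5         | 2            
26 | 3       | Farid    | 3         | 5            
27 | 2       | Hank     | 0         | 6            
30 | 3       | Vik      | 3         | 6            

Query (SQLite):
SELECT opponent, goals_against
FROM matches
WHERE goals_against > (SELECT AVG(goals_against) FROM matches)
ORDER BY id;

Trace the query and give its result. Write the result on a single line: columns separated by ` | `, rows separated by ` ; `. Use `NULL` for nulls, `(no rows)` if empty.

Hank | 5 ; Dana | 5 ; Alice | 6 ; Farid | 5 ; Hank | 6 ; Vik | 6

Scalar subquery: AVG(goals_against) over all matches rows = 4.1.
Keep rows where goals_against > that value.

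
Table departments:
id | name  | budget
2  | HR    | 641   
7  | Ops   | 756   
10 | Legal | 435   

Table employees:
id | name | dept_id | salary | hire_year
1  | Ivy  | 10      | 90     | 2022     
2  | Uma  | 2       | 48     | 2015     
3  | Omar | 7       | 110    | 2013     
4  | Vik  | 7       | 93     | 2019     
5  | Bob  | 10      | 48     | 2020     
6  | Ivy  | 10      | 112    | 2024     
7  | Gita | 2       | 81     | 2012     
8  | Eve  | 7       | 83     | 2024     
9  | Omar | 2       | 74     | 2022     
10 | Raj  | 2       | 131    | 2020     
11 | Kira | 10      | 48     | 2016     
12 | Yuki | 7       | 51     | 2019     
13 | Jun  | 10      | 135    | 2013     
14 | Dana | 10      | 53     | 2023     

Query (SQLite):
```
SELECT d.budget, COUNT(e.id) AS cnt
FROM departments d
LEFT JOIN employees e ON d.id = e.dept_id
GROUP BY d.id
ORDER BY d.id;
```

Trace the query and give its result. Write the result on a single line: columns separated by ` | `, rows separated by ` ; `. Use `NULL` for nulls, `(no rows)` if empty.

LEFT JOIN keeps every departments row; unmatched ones get NULL for employees columns.
Group by departments.id and compute COUNT(e.id). COUNT(col) of an all-NULL group is 0.
  2: ids {2, 7, 9, 10} → COUNT(e.id)=4
  7: ids {3, 4, 8, 12} → COUNT(e.id)=4
  10: ids {1, 5, 6, 11, 13, 14} → COUNT(e.id)=6

641 | 4 ; 756 | 4 ; 435 | 6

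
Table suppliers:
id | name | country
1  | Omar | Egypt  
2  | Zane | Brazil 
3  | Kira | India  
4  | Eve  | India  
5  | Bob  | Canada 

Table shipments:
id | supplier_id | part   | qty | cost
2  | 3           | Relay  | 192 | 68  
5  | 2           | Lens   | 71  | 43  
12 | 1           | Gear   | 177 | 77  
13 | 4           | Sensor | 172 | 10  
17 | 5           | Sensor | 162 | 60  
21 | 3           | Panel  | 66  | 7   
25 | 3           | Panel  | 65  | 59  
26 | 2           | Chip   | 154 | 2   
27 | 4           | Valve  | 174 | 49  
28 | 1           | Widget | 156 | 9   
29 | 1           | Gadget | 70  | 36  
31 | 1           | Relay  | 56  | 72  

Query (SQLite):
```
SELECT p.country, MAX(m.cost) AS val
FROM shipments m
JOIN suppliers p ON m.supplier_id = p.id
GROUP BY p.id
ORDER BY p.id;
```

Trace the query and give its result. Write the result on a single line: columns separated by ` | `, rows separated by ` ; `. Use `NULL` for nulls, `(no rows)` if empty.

Egypt | 77 ; Brazil | 43 ; India | 68 ; India | 49 ; Canada | 60

Join each shipments row to its suppliers via supplier_id.
Group joined rows by suppliers.id; compute MAX(m.cost) per group.
  1: ids {12, 28, 29, 31} → MAX(m.cost)=77
  2: ids {5, 26} → MAX(m.cost)=43
  3: ids {2, 21, 25} → MAX(m.cost)=68
  4: ids {13, 27} → MAX(m.cost)=49
  5: ids {17} → MAX(m.cost)=60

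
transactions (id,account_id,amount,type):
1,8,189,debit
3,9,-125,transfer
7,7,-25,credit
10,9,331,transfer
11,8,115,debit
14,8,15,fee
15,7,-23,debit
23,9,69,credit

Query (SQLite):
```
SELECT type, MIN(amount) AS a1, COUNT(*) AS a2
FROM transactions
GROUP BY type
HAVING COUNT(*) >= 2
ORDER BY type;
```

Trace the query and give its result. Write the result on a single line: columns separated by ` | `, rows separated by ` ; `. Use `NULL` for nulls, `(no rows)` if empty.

Group transactions by type.
Per group compute: MIN(amount), COUNT(*).
HAVING: drop groups with fewer than 2 rows.
  credit: ids {7, 23} → MIN(amount)=-25, COUNT(*)=2
  debit: ids {1, 11, 15} → MIN(amount)=-23, COUNT(*)=3
  fee: ids {14} → MIN(amount)=15, COUNT(*)=1
  transfer: ids {3, 10} → MIN(amount)=-125, COUNT(*)=2

credit | -25 | 2 ; debit | -23 | 3 ; transfer | -125 | 2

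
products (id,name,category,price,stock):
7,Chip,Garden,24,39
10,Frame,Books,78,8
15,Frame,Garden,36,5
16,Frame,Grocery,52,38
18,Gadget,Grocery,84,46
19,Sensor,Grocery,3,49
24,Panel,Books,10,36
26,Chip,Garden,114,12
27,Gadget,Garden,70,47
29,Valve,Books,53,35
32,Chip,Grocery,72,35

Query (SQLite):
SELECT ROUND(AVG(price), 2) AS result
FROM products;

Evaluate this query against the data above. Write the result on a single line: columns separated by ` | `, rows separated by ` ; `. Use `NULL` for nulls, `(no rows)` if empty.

All price values: [24, 78, 36, 52, 84, 3, 10, 114, 70, 53, 72].
AVG = 596 / 11 (rounded to 2 dp).

54.18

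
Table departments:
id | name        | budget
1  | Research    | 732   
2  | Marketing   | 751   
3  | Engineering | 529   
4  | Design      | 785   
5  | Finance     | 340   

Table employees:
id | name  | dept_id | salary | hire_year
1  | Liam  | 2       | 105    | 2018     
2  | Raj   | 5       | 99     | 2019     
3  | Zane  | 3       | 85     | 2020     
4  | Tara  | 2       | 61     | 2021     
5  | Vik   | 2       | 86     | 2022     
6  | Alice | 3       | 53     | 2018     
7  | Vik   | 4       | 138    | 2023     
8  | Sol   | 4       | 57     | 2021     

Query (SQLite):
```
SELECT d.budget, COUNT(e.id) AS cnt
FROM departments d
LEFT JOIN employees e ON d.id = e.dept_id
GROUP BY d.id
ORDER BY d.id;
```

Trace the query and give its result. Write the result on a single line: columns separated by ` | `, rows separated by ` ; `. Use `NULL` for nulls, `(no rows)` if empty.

732 | 0 ; 751 | 3 ; 529 | 2 ; 785 | 2 ; 340 | 1

LEFT JOIN keeps every departments row; unmatched ones get NULL for employees columns.
Group by departments.id and compute COUNT(e.id). COUNT(col) of an all-NULL group is 0.
  1: ids {—} → COUNT(e.id)=0
  2: ids {1, 4, 5} → COUNT(e.id)=3
  3: ids {3, 6} → COUNT(e.id)=2
  4: ids {7, 8} → COUNT(e.id)=2
  5: ids {2} → COUNT(e.id)=1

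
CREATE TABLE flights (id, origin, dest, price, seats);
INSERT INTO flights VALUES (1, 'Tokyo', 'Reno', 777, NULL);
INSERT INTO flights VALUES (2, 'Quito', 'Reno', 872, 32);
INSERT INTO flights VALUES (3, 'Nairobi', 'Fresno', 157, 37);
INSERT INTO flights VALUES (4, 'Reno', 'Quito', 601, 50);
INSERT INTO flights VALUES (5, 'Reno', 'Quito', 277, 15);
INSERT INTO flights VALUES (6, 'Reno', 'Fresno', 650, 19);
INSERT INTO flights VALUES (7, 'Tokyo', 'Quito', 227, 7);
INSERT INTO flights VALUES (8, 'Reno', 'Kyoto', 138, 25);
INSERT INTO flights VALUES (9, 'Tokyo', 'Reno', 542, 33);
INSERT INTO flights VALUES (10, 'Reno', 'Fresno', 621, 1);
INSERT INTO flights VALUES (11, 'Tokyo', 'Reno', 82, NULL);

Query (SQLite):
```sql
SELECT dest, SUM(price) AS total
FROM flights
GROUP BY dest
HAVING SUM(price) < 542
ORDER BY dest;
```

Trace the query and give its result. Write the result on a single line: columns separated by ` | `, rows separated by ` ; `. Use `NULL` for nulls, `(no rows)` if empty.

Partition flights by dest; compute SUM(price) within each group.
HAVING: keep groups where SUM(price) < 542.
  Fresno: ids {3, 6, 10} → SUM(price)=1428
  Kyoto: ids {8} → SUM(price)=138
  Quito: ids {4, 5, 7} → SUM(price)=1105
  Reno: ids {1, 2, 9, 11} → SUM(price)=2273

Kyoto | 138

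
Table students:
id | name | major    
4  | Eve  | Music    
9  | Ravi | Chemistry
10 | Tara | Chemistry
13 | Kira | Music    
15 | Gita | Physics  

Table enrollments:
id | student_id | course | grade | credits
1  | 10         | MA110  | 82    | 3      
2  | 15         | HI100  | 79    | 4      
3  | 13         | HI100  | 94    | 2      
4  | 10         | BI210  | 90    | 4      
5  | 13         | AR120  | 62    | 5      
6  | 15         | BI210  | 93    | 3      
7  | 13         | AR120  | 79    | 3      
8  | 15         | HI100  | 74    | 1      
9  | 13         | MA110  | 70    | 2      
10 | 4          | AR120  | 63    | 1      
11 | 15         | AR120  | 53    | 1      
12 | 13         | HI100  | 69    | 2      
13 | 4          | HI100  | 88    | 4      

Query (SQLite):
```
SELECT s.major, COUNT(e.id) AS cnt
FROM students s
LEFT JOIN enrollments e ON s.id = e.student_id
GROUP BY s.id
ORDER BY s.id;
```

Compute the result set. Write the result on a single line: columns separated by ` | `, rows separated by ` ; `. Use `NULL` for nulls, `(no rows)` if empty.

Music | 2 ; Chemistry | 0 ; Chemistry | 2 ; Music | 5 ; Physics | 4

LEFT JOIN keeps every students row; unmatched ones get NULL for enrollments columns.
Group by students.id and compute COUNT(e.id). COUNT(col) of an all-NULL group is 0.
  4: ids {10, 13} → COUNT(e.id)=2
  9: ids {—} → COUNT(e.id)=0
  10: ids {1, 4} → COUNT(e.id)=2
  13: ids {3, 5, 7, 9, 12} → COUNT(e.id)=5
  15: ids {2, 6, 8, 11} → COUNT(e.id)=4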